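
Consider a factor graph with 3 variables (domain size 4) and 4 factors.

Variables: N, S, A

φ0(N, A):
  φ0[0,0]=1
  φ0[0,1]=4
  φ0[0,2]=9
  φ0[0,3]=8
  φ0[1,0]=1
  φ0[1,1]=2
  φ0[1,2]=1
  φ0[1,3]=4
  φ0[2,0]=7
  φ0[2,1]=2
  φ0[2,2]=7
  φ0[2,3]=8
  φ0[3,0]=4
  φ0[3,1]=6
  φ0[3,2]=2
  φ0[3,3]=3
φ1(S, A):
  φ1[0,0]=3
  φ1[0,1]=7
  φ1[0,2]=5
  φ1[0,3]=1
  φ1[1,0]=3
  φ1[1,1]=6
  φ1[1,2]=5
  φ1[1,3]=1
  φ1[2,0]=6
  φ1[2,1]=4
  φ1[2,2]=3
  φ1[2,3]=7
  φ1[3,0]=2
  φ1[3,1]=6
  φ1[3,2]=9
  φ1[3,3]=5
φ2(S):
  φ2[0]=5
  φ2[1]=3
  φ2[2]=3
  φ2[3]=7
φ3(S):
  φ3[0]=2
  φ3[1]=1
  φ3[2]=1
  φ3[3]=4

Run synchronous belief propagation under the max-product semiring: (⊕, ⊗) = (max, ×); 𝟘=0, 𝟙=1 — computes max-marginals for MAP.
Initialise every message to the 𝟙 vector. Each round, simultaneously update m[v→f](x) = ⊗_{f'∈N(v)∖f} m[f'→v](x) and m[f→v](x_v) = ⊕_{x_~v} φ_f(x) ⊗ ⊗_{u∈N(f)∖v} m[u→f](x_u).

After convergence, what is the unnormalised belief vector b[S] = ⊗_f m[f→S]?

init: all messages = 𝟙 over 4 values
r1 m[φ0→N] = [9, 4, 8, 6]
r1 m[φ0→A] = [7, 6, 9, 8]
r1 m[φ1→S] = [7, 6, 7, 9]
r1 m[φ1→A] = [6, 7, 9, 7]
r1 m[φ2→S] = [5, 3, 3, 7]
r1 m[φ3→S] = [2, 1, 1, 4]
r1 m[N→φ0] = [1, 1, 1, 1]
r1 m[S→φ1] = [1, 1, 1, 1]
r1 m[S→φ2] = [1, 1, 1, 1]
r1 m[S→φ3] = [1, 1, 1, 1]
r1 m[A→φ0] = [1, 1, 1, 1]
r1 m[A→φ1] = [1, 1, 1, 1]
r2 m[φ0→N] = [9, 4, 8, 6]
r2 m[φ0→A] = [7, 6, 9, 8]
r2 m[φ1→S] = [7, 6, 7, 9]
r2 m[φ1→A] = [6, 7, 9, 7]
r2 m[φ2→S] = [5, 3, 3, 7]
r2 m[φ3→S] = [2, 1, 1, 4]
r2 m[N→φ0] = [1, 1, 1, 1]
r2 m[S→φ1] = [10, 3, 3, 28]
r2 m[S→φ2] = [14, 6, 7, 36]
r2 m[S→φ3] = [35, 18, 21, 63]
r2 m[A→φ0] = [6, 7, 9, 7]
r2 m[A→φ1] = [7, 6, 9, 8]
r3 m[φ0→N] = [81, 28, 63, 42]
r3 m[φ0→A] = [7, 6, 9, 8]
r3 m[φ1→S] = [45, 45, 56, 81]
r3 m[φ1→A] = [56, 168, 252, 140]
r3 m[φ2→S] = [5, 3, 3, 7]
r3 m[φ3→S] = [2, 1, 1, 4]
r3 m[N→φ0] = [1, 1, 1, 1]
r3 m[S→φ1] = [10, 3, 3, 28]
r3 m[S→φ2] = [14, 6, 7, 36]
r3 m[S→φ3] = [35, 18, 21, 63]
r3 m[A→φ0] = [6, 7, 9, 7]
r3 m[A→φ1] = [7, 6, 9, 8]
r4 m[φ0→N] = [81, 28, 63, 42]
r4 m[φ0→A] = [7, 6, 9, 8]
r4 m[φ1→S] = [45, 45, 56, 81]
r4 m[φ1→A] = [56, 168, 252, 140]
r4 m[φ2→S] = [5, 3, 3, 7]
r4 m[φ3→S] = [2, 1, 1, 4]
r4 m[N→φ0] = [1, 1, 1, 1]
r4 m[S→φ1] = [10, 3, 3, 28]
r4 m[S→φ2] = [90, 45, 56, 324]
r4 m[S→φ3] = [225, 135, 168, 567]
r4 m[A→φ0] = [56, 168, 252, 140]
r4 m[A→φ1] = [7, 6, 9, 8]
r5 m[φ0→N] = [2268, 560, 1764, 1008]
r5 m[φ0→A] = [7, 6, 9, 8]
r5 m[φ1→S] = [45, 45, 56, 81]
r5 m[φ1→A] = [56, 168, 252, 140]
r5 m[φ2→S] = [5, 3, 3, 7]
r5 m[φ3→S] = [2, 1, 1, 4]
r5 m[N→φ0] = [1, 1, 1, 1]
r5 m[S→φ1] = [10, 3, 3, 28]
r5 m[S→φ2] = [90, 45, 56, 324]
r5 m[S→φ3] = [225, 135, 168, 567]
r5 m[A→φ0] = [56, 168, 252, 140]
r5 m[A→φ1] = [7, 6, 9, 8]
r6 m[φ0→N] = [2268, 560, 1764, 1008]
r6 m[φ0→A] = [7, 6, 9, 8]
r6 m[φ1→S] = [45, 45, 56, 81]
r6 m[φ1→A] = [56, 168, 252, 140]
r6 m[φ2→S] = [5, 3, 3, 7]
r6 m[φ3→S] = [2, 1, 1, 4]
r6 m[N→φ0] = [1, 1, 1, 1]
r6 m[S→φ1] = [10, 3, 3, 28]
r6 m[S→φ2] = [90, 45, 56, 324]
r6 m[S→φ3] = [225, 135, 168, 567]
r6 m[A→φ0] = [56, 168, 252, 140]
r6 m[A→φ1] = [7, 6, 9, 8]
fixed point reached at round 6
b[S] = ⊗ incoming = [450, 135, 168, 2268]

b[S] = [450, 135, 168, 2268]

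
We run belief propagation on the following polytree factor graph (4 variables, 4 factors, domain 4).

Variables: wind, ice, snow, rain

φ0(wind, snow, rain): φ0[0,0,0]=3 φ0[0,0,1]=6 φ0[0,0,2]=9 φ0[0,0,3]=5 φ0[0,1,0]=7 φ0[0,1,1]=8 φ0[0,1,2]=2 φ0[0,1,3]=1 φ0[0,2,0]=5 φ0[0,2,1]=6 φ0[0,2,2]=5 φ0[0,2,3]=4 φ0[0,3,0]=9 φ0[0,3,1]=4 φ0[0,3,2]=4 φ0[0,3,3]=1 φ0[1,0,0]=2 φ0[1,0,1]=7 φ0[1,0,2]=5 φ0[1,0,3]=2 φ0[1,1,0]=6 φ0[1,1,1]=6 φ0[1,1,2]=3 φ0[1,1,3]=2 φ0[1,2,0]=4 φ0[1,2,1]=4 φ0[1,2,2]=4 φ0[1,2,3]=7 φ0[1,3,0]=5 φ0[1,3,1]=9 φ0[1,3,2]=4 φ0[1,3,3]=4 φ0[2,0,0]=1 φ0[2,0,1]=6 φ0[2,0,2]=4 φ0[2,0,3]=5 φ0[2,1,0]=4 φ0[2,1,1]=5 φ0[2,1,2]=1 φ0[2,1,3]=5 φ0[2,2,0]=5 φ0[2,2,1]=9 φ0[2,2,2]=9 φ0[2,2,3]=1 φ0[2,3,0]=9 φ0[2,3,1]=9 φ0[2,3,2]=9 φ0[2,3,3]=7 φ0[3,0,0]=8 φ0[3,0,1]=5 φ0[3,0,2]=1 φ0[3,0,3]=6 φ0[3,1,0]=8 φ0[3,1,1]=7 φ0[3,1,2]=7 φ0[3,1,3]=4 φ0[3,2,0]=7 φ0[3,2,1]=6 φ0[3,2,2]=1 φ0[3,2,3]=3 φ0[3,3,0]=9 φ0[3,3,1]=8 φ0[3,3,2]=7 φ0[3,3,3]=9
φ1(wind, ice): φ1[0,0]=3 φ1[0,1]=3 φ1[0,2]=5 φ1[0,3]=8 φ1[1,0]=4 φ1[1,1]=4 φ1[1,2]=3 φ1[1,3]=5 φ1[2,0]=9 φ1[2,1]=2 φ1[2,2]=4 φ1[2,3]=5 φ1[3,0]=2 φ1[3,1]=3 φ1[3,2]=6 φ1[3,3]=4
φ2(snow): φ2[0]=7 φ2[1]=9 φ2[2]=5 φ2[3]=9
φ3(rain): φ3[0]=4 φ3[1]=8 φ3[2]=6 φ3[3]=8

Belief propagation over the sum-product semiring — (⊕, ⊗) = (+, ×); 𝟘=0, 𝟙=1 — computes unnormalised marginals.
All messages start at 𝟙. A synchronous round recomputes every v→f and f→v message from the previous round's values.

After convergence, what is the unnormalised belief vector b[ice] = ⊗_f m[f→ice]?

b[ice] = [75442, 49004, 75892, 89062]

init: all messages = 𝟙 over 4 values
r1 m[φ0→wind] = [79, 74, 89, 96]
r1 m[φ0→snow] = [75, 76, 80, 107]
r1 m[φ0→rain] = [92, 105, 75, 66]
r1 m[φ1→wind] = [19, 16, 20, 15]
r1 m[φ1→ice] = [18, 12, 18, 22]
r1 m[φ2→snow] = [7, 9, 5, 9]
r1 m[φ3→rain] = [4, 8, 6, 8]
r1 m[wind→φ0] = [1, 1, 1, 1]
r1 m[wind→φ1] = [1, 1, 1, 1]
r1 m[ice→φ1] = [1, 1, 1, 1]
r1 m[snow→φ0] = [1, 1, 1, 1]
r1 m[snow→φ2] = [1, 1, 1, 1]
r1 m[rain→φ0] = [1, 1, 1, 1]
r1 m[rain→φ3] = [1, 1, 1, 1]
r2 m[φ0→wind] = [79, 74, 89, 96]
r2 m[φ0→snow] = [75, 76, 80, 107]
r2 m[φ0→rain] = [92, 105, 75, 66]
r2 m[φ1→wind] = [19, 16, 20, 15]
r2 m[φ1→ice] = [18, 12, 18, 22]
r2 m[φ2→snow] = [7, 9, 5, 9]
r2 m[φ3→rain] = [4, 8, 6, 8]
r2 m[wind→φ0] = [19, 16, 20, 15]
r2 m[wind→φ1] = [79, 74, 89, 96]
r2 m[ice→φ1] = [1, 1, 1, 1]
r2 m[snow→φ0] = [7, 9, 5, 9]
r2 m[snow→φ2] = [75, 76, 80, 107]
r2 m[rain→φ0] = [4, 8, 6, 8]
r2 m[rain→φ3] = [92, 105, 75, 66]
r3 m[φ0→wind] = [3636, 3696, 4462, 4796]
r3 m[φ0→snow] = [8896, 8294, 9188, 11838]
r3 m[φ0→rain] = [12378, 13944, 9916, 8605]
r3 m[φ1→wind] = [19, 16, 20, 15]
r3 m[φ1→ice] = [1526, 999, 1549, 1831]
r3 m[φ2→snow] = [7, 9, 5, 9]
r3 m[φ3→rain] = [4, 8, 6, 8]
r3 m[wind→φ0] = [19, 16, 20, 15]
r3 m[wind→φ1] = [79, 74, 89, 96]
r3 m[ice→φ1] = [1, 1, 1, 1]
r3 m[snow→φ0] = [7, 9, 5, 9]
r3 m[snow→φ2] = [75, 76, 80, 107]
r3 m[rain→φ0] = [4, 8, 6, 8]
r3 m[rain→φ3] = [92, 105, 75, 66]
r4 m[φ0→wind] = [3636, 3696, 4462, 4796]
r4 m[φ0→snow] = [8896, 8294, 9188, 11838]
r4 m[φ0→rain] = [12378, 13944, 9916, 8605]
r4 m[φ1→wind] = [19, 16, 20, 15]
r4 m[φ1→ice] = [1526, 999, 1549, 1831]
r4 m[φ2→snow] = [7, 9, 5, 9]
r4 m[φ3→rain] = [4, 8, 6, 8]
r4 m[wind→φ0] = [19, 16, 20, 15]
r4 m[wind→φ1] = [3636, 3696, 4462, 4796]
r4 m[ice→φ1] = [1, 1, 1, 1]
r4 m[snow→φ0] = [7, 9, 5, 9]
r4 m[snow→φ2] = [8896, 8294, 9188, 11838]
r4 m[rain→φ0] = [4, 8, 6, 8]
r4 m[rain→φ3] = [12378, 13944, 9916, 8605]
r5 m[φ0→wind] = [3636, 3696, 4462, 4796]
r5 m[φ0→snow] = [8896, 8294, 9188, 11838]
r5 m[φ0→rain] = [12378, 13944, 9916, 8605]
r5 m[φ1→wind] = [19, 16, 20, 15]
r5 m[φ1→ice] = [75442, 49004, 75892, 89062]
r5 m[φ2→snow] = [7, 9, 5, 9]
r5 m[φ3→rain] = [4, 8, 6, 8]
r5 m[wind→φ0] = [19, 16, 20, 15]
r5 m[wind→φ1] = [3636, 3696, 4462, 4796]
r5 m[ice→φ1] = [1, 1, 1, 1]
r5 m[snow→φ0] = [7, 9, 5, 9]
r5 m[snow→φ2] = [8896, 8294, 9188, 11838]
r5 m[rain→φ0] = [4, 8, 6, 8]
r5 m[rain→φ3] = [12378, 13944, 9916, 8605]
r6 m[φ0→wind] = [3636, 3696, 4462, 4796]
r6 m[φ0→snow] = [8896, 8294, 9188, 11838]
r6 m[φ0→rain] = [12378, 13944, 9916, 8605]
r6 m[φ1→wind] = [19, 16, 20, 15]
r6 m[φ1→ice] = [75442, 49004, 75892, 89062]
r6 m[φ2→snow] = [7, 9, 5, 9]
r6 m[φ3→rain] = [4, 8, 6, 8]
r6 m[wind→φ0] = [19, 16, 20, 15]
r6 m[wind→φ1] = [3636, 3696, 4462, 4796]
r6 m[ice→φ1] = [1, 1, 1, 1]
r6 m[snow→φ0] = [7, 9, 5, 9]
r6 m[snow→φ2] = [8896, 8294, 9188, 11838]
r6 m[rain→φ0] = [4, 8, 6, 8]
r6 m[rain→φ3] = [12378, 13944, 9916, 8605]
fixed point reached at round 6
b[ice] = ⊗ incoming = [75442, 49004, 75892, 89062]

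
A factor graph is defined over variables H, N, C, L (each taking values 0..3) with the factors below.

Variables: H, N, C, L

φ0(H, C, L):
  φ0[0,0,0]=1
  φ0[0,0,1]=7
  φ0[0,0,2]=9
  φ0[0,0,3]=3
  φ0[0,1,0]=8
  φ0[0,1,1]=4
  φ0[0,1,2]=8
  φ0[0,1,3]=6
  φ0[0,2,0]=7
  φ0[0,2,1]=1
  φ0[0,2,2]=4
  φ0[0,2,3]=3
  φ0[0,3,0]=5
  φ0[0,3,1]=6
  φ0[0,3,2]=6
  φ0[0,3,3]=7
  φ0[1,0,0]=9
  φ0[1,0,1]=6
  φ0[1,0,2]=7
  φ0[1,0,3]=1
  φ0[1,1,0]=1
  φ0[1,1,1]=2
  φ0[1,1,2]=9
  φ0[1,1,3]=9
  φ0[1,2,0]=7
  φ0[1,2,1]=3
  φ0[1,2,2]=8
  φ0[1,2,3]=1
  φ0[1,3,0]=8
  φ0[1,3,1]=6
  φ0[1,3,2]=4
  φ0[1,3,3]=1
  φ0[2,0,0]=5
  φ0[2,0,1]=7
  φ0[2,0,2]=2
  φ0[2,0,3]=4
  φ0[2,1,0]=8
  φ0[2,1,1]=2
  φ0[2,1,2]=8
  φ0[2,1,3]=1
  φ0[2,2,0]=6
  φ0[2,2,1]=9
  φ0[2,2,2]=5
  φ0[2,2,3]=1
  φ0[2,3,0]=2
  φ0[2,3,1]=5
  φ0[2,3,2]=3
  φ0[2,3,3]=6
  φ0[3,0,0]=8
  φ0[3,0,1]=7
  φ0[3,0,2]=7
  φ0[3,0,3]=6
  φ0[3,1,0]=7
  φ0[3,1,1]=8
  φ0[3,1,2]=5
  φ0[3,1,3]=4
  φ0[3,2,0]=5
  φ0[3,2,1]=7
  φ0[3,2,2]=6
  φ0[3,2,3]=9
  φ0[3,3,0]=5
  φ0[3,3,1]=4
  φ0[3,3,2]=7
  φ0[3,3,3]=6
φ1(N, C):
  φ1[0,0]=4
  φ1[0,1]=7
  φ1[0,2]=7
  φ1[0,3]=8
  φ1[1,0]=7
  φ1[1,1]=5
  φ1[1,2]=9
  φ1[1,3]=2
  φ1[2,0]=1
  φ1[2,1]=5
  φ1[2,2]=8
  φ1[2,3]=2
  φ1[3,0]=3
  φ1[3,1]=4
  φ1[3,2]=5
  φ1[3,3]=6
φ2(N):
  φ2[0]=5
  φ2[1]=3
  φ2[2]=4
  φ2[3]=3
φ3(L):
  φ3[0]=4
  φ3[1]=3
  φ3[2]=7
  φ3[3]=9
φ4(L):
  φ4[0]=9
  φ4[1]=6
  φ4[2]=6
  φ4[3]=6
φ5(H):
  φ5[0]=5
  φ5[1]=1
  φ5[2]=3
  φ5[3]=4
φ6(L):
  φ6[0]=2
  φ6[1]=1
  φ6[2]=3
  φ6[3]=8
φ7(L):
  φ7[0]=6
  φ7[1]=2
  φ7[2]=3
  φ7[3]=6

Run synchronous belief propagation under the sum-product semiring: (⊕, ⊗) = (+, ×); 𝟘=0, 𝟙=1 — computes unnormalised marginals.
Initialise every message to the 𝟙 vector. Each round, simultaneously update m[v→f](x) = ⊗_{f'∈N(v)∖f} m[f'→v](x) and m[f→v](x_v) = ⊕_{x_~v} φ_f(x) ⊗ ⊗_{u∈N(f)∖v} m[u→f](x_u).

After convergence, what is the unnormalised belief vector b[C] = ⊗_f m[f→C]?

init: all messages = 𝟙 over 4 values
r1 m[φ0→H] = [85, 82, 74, 101]
r1 m[φ0→C] = [89, 90, 82, 81]
r1 m[φ0→L] = [92, 84, 98, 68]
r1 m[φ1→N] = [26, 23, 16, 18]
r1 m[φ1→C] = [15, 21, 29, 18]
r1 m[φ2→N] = [5, 3, 4, 3]
r1 m[φ3→L] = [4, 3, 7, 9]
r1 m[φ4→L] = [9, 6, 6, 6]
r1 m[φ5→H] = [5, 1, 3, 4]
r1 m[φ6→L] = [2, 1, 3, 8]
r1 m[φ7→L] = [6, 2, 3, 6]
r1 m[H→φ0] = [1, 1, 1, 1]
r1 m[H→φ5] = [1, 1, 1, 1]
r1 m[N→φ1] = [1, 1, 1, 1]
r1 m[N→φ2] = [1, 1, 1, 1]
r1 m[C→φ0] = [1, 1, 1, 1]
r1 m[C→φ1] = [1, 1, 1, 1]
r1 m[L→φ0] = [1, 1, 1, 1]
r1 m[L→φ3] = [1, 1, 1, 1]
r1 m[L→φ4] = [1, 1, 1, 1]
r1 m[L→φ6] = [1, 1, 1, 1]
r1 m[L→φ7] = [1, 1, 1, 1]
r2 m[φ0→H] = [85, 82, 74, 101]
r2 m[φ0→C] = [89, 90, 82, 81]
r2 m[φ0→L] = [92, 84, 98, 68]
r2 m[φ1→N] = [26, 23, 16, 18]
r2 m[φ1→C] = [15, 21, 29, 18]
r2 m[φ2→N] = [5, 3, 4, 3]
r2 m[φ3→L] = [4, 3, 7, 9]
r2 m[φ4→L] = [9, 6, 6, 6]
r2 m[φ5→H] = [5, 1, 3, 4]
r2 m[φ6→L] = [2, 1, 3, 8]
r2 m[φ7→L] = [6, 2, 3, 6]
r2 m[H→φ0] = [5, 1, 3, 4]
r2 m[H→φ5] = [85, 82, 74, 101]
r2 m[N→φ1] = [5, 3, 4, 3]
r2 m[N→φ2] = [26, 23, 16, 18]
r2 m[C→φ0] = [15, 21, 29, 18]
r2 m[C→φ1] = [89, 90, 82, 81]
r2 m[L→φ0] = [432, 36, 378, 2592]
r2 m[L→φ3] = [9936, 1008, 5292, 19584]
r2 m[L→φ4] = [4416, 504, 6174, 29376]
r2 m[L→φ6] = [19872, 3024, 12348, 22032]
r2 m[L→φ7] = [6624, 1512, 12348, 29376]
r3 m[φ0→H] = [1411902, 1105704, 928746, 1836828]
r3 m[φ0→C] = [196884, 227826, 204714, 256914]
r3 m[φ0→L] = [6250, 5643, 6464, 4997]
r3 m[φ1→N] = [2208, 1973, 1357, 1523]
r3 m[φ1→C] = [54, 82, 109, 72]
r3 m[φ2→N] = [5, 3, 4, 3]
r3 m[φ3→L] = [4, 3, 7, 9]
r3 m[φ4→L] = [9, 6, 6, 6]
r3 m[φ5→H] = [5, 1, 3, 4]
r3 m[φ6→L] = [2, 1, 3, 8]
r3 m[φ7→L] = [6, 2, 3, 6]
r3 m[H→φ0] = [5, 1, 3, 4]
r3 m[H→φ5] = [85, 82, 74, 101]
r3 m[N→φ1] = [5, 3, 4, 3]
r3 m[N→φ2] = [26, 23, 16, 18]
r3 m[C→φ0] = [15, 21, 29, 18]
r3 m[C→φ1] = [89, 90, 82, 81]
r3 m[L→φ0] = [432, 36, 378, 2592]
r3 m[L→φ3] = [9936, 1008, 5292, 19584]
r3 m[L→φ4] = [4416, 504, 6174, 29376]
r3 m[L→φ6] = [19872, 3024, 12348, 22032]
r3 m[L→φ7] = [6624, 1512, 12348, 29376]
r4 m[φ0→H] = [1411902, 1105704, 928746, 1836828]
r4 m[φ0→C] = [196884, 227826, 204714, 256914]
r4 m[φ0→L] = [6250, 5643, 6464, 4997]
r4 m[φ1→N] = [2208, 1973, 1357, 1523]
r4 m[φ1→C] = [54, 82, 109, 72]
r4 m[φ2→N] = [5, 3, 4, 3]
r4 m[φ3→L] = [4, 3, 7, 9]
r4 m[φ4→L] = [9, 6, 6, 6]
r4 m[φ5→H] = [5, 1, 3, 4]
r4 m[φ6→L] = [2, 1, 3, 8]
r4 m[φ7→L] = [6, 2, 3, 6]
r4 m[H→φ0] = [5, 1, 3, 4]
r4 m[H→φ5] = [1411902, 1105704, 928746, 1836828]
r4 m[N→φ1] = [5, 3, 4, 3]
r4 m[N→φ2] = [2208, 1973, 1357, 1523]
r4 m[C→φ0] = [54, 82, 109, 72]
r4 m[C→φ1] = [196884, 227826, 204714, 256914]
r4 m[L→φ0] = [432, 36, 378, 2592]
r4 m[L→φ3] = [675000, 67716, 349056, 1439136]
r4 m[L→φ4] = [300000, 33858, 407232, 2158704]
r4 m[L→φ6] = [1350000, 203148, 814464, 1619028]
r4 m[L→φ7] = [450000, 101574, 814464, 2158704]
r5 m[φ0→H] = [5445648, 4251060, 3563694, 6988680]
r5 m[φ0→C] = [196884, 227826, 204714, 256914]
r5 m[φ0→L] = [23888, 21471, 24685, 19175]
r5 m[φ1→N] = [5870628, 4873572, 3487554, 4067010]
r5 m[φ1→C] = [54, 82, 109, 72]
r5 m[φ2→N] = [5, 3, 4, 3]
r5 m[φ3→L] = [4, 3, 7, 9]
r5 m[φ4→L] = [9, 6, 6, 6]
r5 m[φ5→H] = [5, 1, 3, 4]
r5 m[φ6→L] = [2, 1, 3, 8]
r5 m[φ7→L] = [6, 2, 3, 6]
r5 m[H→φ0] = [5, 1, 3, 4]
r5 m[H→φ5] = [1411902, 1105704, 928746, 1836828]
r5 m[N→φ1] = [5, 3, 4, 3]
r5 m[N→φ2] = [2208, 1973, 1357, 1523]
r5 m[C→φ0] = [54, 82, 109, 72]
r5 m[C→φ1] = [196884, 227826, 204714, 256914]
r5 m[L→φ0] = [432, 36, 378, 2592]
r5 m[L→φ3] = [675000, 67716, 349056, 1439136]
r5 m[L→φ4] = [300000, 33858, 407232, 2158704]
r5 m[L→φ6] = [1350000, 203148, 814464, 1619028]
r5 m[L→φ7] = [450000, 101574, 814464, 2158704]
r6 m[φ0→H] = [5445648, 4251060, 3563694, 6988680]
r6 m[φ0→C] = [196884, 227826, 204714, 256914]
r6 m[φ0→L] = [23888, 21471, 24685, 19175]
r6 m[φ1→N] = [5870628, 4873572, 3487554, 4067010]
r6 m[φ1→C] = [54, 82, 109, 72]
r6 m[φ2→N] = [5, 3, 4, 3]
r6 m[φ3→L] = [4, 3, 7, 9]
r6 m[φ4→L] = [9, 6, 6, 6]
r6 m[φ5→H] = [5, 1, 3, 4]
r6 m[φ6→L] = [2, 1, 3, 8]
r6 m[φ7→L] = [6, 2, 3, 6]
r6 m[H→φ0] = [5, 1, 3, 4]
r6 m[H→φ5] = [5445648, 4251060, 3563694, 6988680]
r6 m[N→φ1] = [5, 3, 4, 3]
r6 m[N→φ2] = [5870628, 4873572, 3487554, 4067010]
r6 m[C→φ0] = [54, 82, 109, 72]
r6 m[C→φ1] = [196884, 227826, 204714, 256914]
r6 m[L→φ0] = [432, 36, 378, 2592]
r6 m[L→φ3] = [2579904, 257652, 1332990, 5522400]
r6 m[L→φ4] = [1146624, 128826, 1555155, 8283600]
r6 m[L→φ6] = [5159808, 772956, 3110310, 6212700]
r6 m[L→φ7] = [1719936, 386478, 3110310, 8283600]
r7 m[φ0→H] = [5445648, 4251060, 3563694, 6988680]
r7 m[φ0→C] = [196884, 227826, 204714, 256914]
r7 m[φ0→L] = [23888, 21471, 24685, 19175]
r7 m[φ1→N] = [5870628, 4873572, 3487554, 4067010]
r7 m[φ1→C] = [54, 82, 109, 72]
r7 m[φ2→N] = [5, 3, 4, 3]
r7 m[φ3→L] = [4, 3, 7, 9]
r7 m[φ4→L] = [9, 6, 6, 6]
r7 m[φ5→H] = [5, 1, 3, 4]
r7 m[φ6→L] = [2, 1, 3, 8]
r7 m[φ7→L] = [6, 2, 3, 6]
r7 m[H→φ0] = [5, 1, 3, 4]
r7 m[H→φ5] = [5445648, 4251060, 3563694, 6988680]
r7 m[N→φ1] = [5, 3, 4, 3]
r7 m[N→φ2] = [5870628, 4873572, 3487554, 4067010]
r7 m[C→φ0] = [54, 82, 109, 72]
r7 m[C→φ1] = [196884, 227826, 204714, 256914]
r7 m[L→φ0] = [432, 36, 378, 2592]
r7 m[L→φ3] = [2579904, 257652, 1332990, 5522400]
r7 m[L→φ4] = [1146624, 128826, 1555155, 8283600]
r7 m[L→φ6] = [5159808, 772956, 3110310, 6212700]
r7 m[L→φ7] = [1719936, 386478, 3110310, 8283600]
fixed point reached at round 7
b[C] = ⊗ incoming = [10631736, 18681732, 22313826, 18497808]

b[C] = [10631736, 18681732, 22313826, 18497808]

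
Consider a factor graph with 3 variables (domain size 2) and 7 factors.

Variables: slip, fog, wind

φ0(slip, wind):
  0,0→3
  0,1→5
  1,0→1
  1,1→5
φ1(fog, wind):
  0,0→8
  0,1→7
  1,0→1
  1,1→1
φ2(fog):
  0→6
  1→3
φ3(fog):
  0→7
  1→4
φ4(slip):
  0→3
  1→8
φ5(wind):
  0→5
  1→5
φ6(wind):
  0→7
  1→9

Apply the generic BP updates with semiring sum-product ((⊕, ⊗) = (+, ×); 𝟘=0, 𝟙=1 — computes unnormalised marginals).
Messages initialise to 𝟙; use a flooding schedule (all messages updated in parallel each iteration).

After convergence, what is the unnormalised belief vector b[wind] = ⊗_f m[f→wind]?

init: all messages = 𝟙 over 2 values
r1 m[φ0→slip] = [8, 6]
r1 m[φ0→wind] = [4, 10]
r1 m[φ1→fog] = [15, 2]
r1 m[φ1→wind] = [9, 8]
r1 m[φ2→fog] = [6, 3]
r1 m[φ3→fog] = [7, 4]
r1 m[φ4→slip] = [3, 8]
r1 m[φ5→wind] = [5, 5]
r1 m[φ6→wind] = [7, 9]
r1 m[slip→φ0] = [1, 1]
r1 m[slip→φ4] = [1, 1]
r1 m[fog→φ1] = [1, 1]
r1 m[fog→φ2] = [1, 1]
r1 m[fog→φ3] = [1, 1]
r1 m[wind→φ0] = [1, 1]
r1 m[wind→φ1] = [1, 1]
r1 m[wind→φ5] = [1, 1]
r1 m[wind→φ6] = [1, 1]
r2 m[φ0→slip] = [8, 6]
r2 m[φ0→wind] = [4, 10]
r2 m[φ1→fog] = [15, 2]
r2 m[φ1→wind] = [9, 8]
r2 m[φ2→fog] = [6, 3]
r2 m[φ3→fog] = [7, 4]
r2 m[φ4→slip] = [3, 8]
r2 m[φ5→wind] = [5, 5]
r2 m[φ6→wind] = [7, 9]
r2 m[slip→φ0] = [3, 8]
r2 m[slip→φ4] = [8, 6]
r2 m[fog→φ1] = [42, 12]
r2 m[fog→φ2] = [105, 8]
r2 m[fog→φ3] = [90, 6]
r2 m[wind→φ0] = [315, 360]
r2 m[wind→φ1] = [140, 450]
r2 m[wind→φ5] = [252, 720]
r2 m[wind→φ6] = [180, 400]
r3 m[φ0→slip] = [2745, 2115]
r3 m[φ0→wind] = [17, 55]
r3 m[φ1→fog] = [4270, 590]
r3 m[φ1→wind] = [348, 306]
r3 m[φ2→fog] = [6, 3]
r3 m[φ3→fog] = [7, 4]
r3 m[φ4→slip] = [3, 8]
r3 m[φ5→wind] = [5, 5]
r3 m[φ6→wind] = [7, 9]
r3 m[slip→φ0] = [3, 8]
r3 m[slip→φ4] = [8, 6]
r3 m[fog→φ1] = [42, 12]
r3 m[fog→φ2] = [105, 8]
r3 m[fog→φ3] = [90, 6]
r3 m[wind→φ0] = [315, 360]
r3 m[wind→φ1] = [140, 450]
r3 m[wind→φ5] = [252, 720]
r3 m[wind→φ6] = [180, 400]
r4 m[φ0→slip] = [2745, 2115]
r4 m[φ0→wind] = [17, 55]
r4 m[φ1→fog] = [4270, 590]
r4 m[φ1→wind] = [348, 306]
r4 m[φ2→fog] = [6, 3]
r4 m[φ3→fog] = [7, 4]
r4 m[φ4→slip] = [3, 8]
r4 m[φ5→wind] = [5, 5]
r4 m[φ6→wind] = [7, 9]
r4 m[slip→φ0] = [3, 8]
r4 m[slip→φ4] = [2745, 2115]
r4 m[fog→φ1] = [42, 12]
r4 m[fog→φ2] = [29890, 2360]
r4 m[fog→φ3] = [25620, 1770]
r4 m[wind→φ0] = [12180, 13770]
r4 m[wind→φ1] = [595, 2475]
r4 m[wind→φ5] = [41412, 151470]
r4 m[wind→φ6] = [29580, 84150]
r5 m[φ0→slip] = [105390, 81030]
r5 m[φ0→wind] = [17, 55]
r5 m[φ1→fog] = [22085, 3070]
r5 m[φ1→wind] = [348, 306]
r5 m[φ2→fog] = [6, 3]
r5 m[φ3→fog] = [7, 4]
r5 m[φ4→slip] = [3, 8]
r5 m[φ5→wind] = [5, 5]
r5 m[φ6→wind] = [7, 9]
r5 m[slip→φ0] = [3, 8]
r5 m[slip→φ4] = [2745, 2115]
r5 m[fog→φ1] = [42, 12]
r5 m[fog→φ2] = [29890, 2360]
r5 m[fog→φ3] = [25620, 1770]
r5 m[wind→φ0] = [12180, 13770]
r5 m[wind→φ1] = [595, 2475]
r5 m[wind→φ5] = [41412, 151470]
r5 m[wind→φ6] = [29580, 84150]
r6 m[φ0→slip] = [105390, 81030]
r6 m[φ0→wind] = [17, 55]
r6 m[φ1→fog] = [22085, 3070]
r6 m[φ1→wind] = [348, 306]
r6 m[φ2→fog] = [6, 3]
r6 m[φ3→fog] = [7, 4]
r6 m[φ4→slip] = [3, 8]
r6 m[φ5→wind] = [5, 5]
r6 m[φ6→wind] = [7, 9]
r6 m[slip→φ0] = [3, 8]
r6 m[slip→φ4] = [105390, 81030]
r6 m[fog→φ1] = [42, 12]
r6 m[fog→φ2] = [154595, 12280]
r6 m[fog→φ3] = [132510, 9210]
r6 m[wind→φ0] = [12180, 13770]
r6 m[wind→φ1] = [595, 2475]
r6 m[wind→φ5] = [41412, 151470]
r6 m[wind→φ6] = [29580, 84150]
r7 m[φ0→slip] = [105390, 81030]
r7 m[φ0→wind] = [17, 55]
r7 m[φ1→fog] = [22085, 3070]
r7 m[φ1→wind] = [348, 306]
r7 m[φ2→fog] = [6, 3]
r7 m[φ3→fog] = [7, 4]
r7 m[φ4→slip] = [3, 8]
r7 m[φ5→wind] = [5, 5]
r7 m[φ6→wind] = [7, 9]
r7 m[slip→φ0] = [3, 8]
r7 m[slip→φ4] = [105390, 81030]
r7 m[fog→φ1] = [42, 12]
r7 m[fog→φ2] = [154595, 12280]
r7 m[fog→φ3] = [132510, 9210]
r7 m[wind→φ0] = [12180, 13770]
r7 m[wind→φ1] = [595, 2475]
r7 m[wind→φ5] = [41412, 151470]
r7 m[wind→φ6] = [29580, 84150]
fixed point reached at round 7
b[wind] = ⊗ incoming = [207060, 757350]

b[wind] = [207060, 757350]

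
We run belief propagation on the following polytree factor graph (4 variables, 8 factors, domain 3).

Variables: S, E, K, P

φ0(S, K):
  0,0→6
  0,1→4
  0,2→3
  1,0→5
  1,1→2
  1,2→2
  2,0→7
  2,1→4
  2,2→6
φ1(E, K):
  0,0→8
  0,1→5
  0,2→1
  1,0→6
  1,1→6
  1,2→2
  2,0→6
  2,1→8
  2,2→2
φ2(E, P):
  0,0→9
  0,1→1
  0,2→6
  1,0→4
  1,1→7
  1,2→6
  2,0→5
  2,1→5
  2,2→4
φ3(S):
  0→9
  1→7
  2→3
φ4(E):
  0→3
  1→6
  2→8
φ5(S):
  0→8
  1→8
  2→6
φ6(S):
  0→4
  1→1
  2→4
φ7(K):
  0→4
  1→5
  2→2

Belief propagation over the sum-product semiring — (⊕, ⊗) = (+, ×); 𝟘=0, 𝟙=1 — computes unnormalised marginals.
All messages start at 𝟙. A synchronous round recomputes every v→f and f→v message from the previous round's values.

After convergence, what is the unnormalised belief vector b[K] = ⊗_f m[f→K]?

init: all messages = 𝟙 over 3 values
r1 m[φ0→S] = [13, 9, 17]
r1 m[φ0→K] = [18, 10, 11]
r1 m[φ1→E] = [14, 14, 16]
r1 m[φ1→K] = [20, 19, 5]
r1 m[φ2→E] = [16, 17, 14]
r1 m[φ2→P] = [18, 13, 16]
r1 m[φ3→S] = [9, 7, 3]
r1 m[φ4→E] = [3, 6, 8]
r1 m[φ5→S] = [8, 8, 6]
r1 m[φ6→S] = [4, 1, 4]
r1 m[φ7→K] = [4, 5, 2]
r1 m[S→φ0] = [1, 1, 1]
r1 m[S→φ3] = [1, 1, 1]
r1 m[S→φ5] = [1, 1, 1]
r1 m[S→φ6] = [1, 1, 1]
r1 m[E→φ1] = [1, 1, 1]
r1 m[E→φ2] = [1, 1, 1]
r1 m[E→φ4] = [1, 1, 1]
r1 m[K→φ0] = [1, 1, 1]
r1 m[K→φ1] = [1, 1, 1]
r1 m[K→φ7] = [1, 1, 1]
r1 m[P→φ2] = [1, 1, 1]
r2 m[φ0→S] = [13, 9, 17]
r2 m[φ0→K] = [18, 10, 11]
r2 m[φ1→E] = [14, 14, 16]
r2 m[φ1→K] = [20, 19, 5]
r2 m[φ2→E] = [16, 17, 14]
r2 m[φ2→P] = [18, 13, 16]
r2 m[φ3→S] = [9, 7, 3]
r2 m[φ4→E] = [3, 6, 8]
r2 m[φ5→S] = [8, 8, 6]
r2 m[φ6→S] = [4, 1, 4]
r2 m[φ7→K] = [4, 5, 2]
r2 m[S→φ0] = [288, 56, 72]
r2 m[S→φ3] = [416, 72, 408]
r2 m[S→φ5] = [468, 63, 204]
r2 m[S→φ6] = [936, 504, 306]
r2 m[E→φ1] = [48, 102, 112]
r2 m[E→φ2] = [42, 84, 128]
r2 m[E→φ4] = [224, 238, 224]
r2 m[K→φ0] = [80, 95, 10]
r2 m[K→φ1] = [72, 50, 22]
r2 m[K→φ7] = [360, 190, 55]
r2 m[P→φ2] = [1, 1, 1]
r3 m[φ0→S] = [890, 610, 1000]
r3 m[φ0→K] = [2512, 1552, 1408]
r3 m[φ1→E] = [848, 776, 876]
r3 m[φ1→K] = [1668, 1748, 476]
r3 m[φ2→E] = [16, 17, 14]
r3 m[φ2→P] = [1354, 1270, 1268]
r3 m[φ3→S] = [9, 7, 3]
r3 m[φ4→E] = [3, 6, 8]
r3 m[φ5→S] = [8, 8, 6]
r3 m[φ6→S] = [4, 1, 4]
r3 m[φ7→K] = [4, 5, 2]
r3 m[S→φ0] = [288, 56, 72]
r3 m[S→φ3] = [416, 72, 408]
r3 m[S→φ5] = [468, 63, 204]
r3 m[S→φ6] = [936, 504, 306]
r3 m[E→φ1] = [48, 102, 112]
r3 m[E→φ2] = [42, 84, 128]
r3 m[E→φ4] = [224, 238, 224]
r3 m[K→φ0] = [80, 95, 10]
r3 m[K→φ1] = [72, 50, 22]
r3 m[K→φ7] = [360, 190, 55]
r3 m[P→φ2] = [1, 1, 1]
r4 m[φ0→S] = [890, 610, 1000]
r4 m[φ0→K] = [2512, 1552, 1408]
r4 m[φ1→E] = [848, 776, 876]
r4 m[φ1→K] = [1668, 1748, 476]
r4 m[φ2→E] = [16, 17, 14]
r4 m[φ2→P] = [1354, 1270, 1268]
r4 m[φ3→S] = [9, 7, 3]
r4 m[φ4→E] = [3, 6, 8]
r4 m[φ5→S] = [8, 8, 6]
r4 m[φ6→S] = [4, 1, 4]
r4 m[φ7→K] = [4, 5, 2]
r4 m[S→φ0] = [288, 56, 72]
r4 m[S→φ3] = [28480, 4880, 24000]
r4 m[S→φ5] = [32040, 4270, 12000]
r4 m[S→φ6] = [64080, 34160, 18000]
r4 m[E→φ1] = [48, 102, 112]
r4 m[E→φ2] = [2544, 4656, 7008]
r4 m[E→φ4] = [13568, 13192, 12264]
r4 m[K→φ0] = [6672, 8740, 952]
r4 m[K→φ1] = [10048, 7760, 2816]
r4 m[K→φ7] = [4190016, 2712896, 670208]
r4 m[P→φ2] = [1, 1, 1]
r5 m[φ0→S] = [77848, 52744, 87376]
r5 m[φ0→K] = [2512, 1552, 1408]
r5 m[φ1→E] = [122000, 112480, 128000]
r5 m[φ1→K] = [1668, 1748, 476]
r5 m[φ2→E] = [16, 17, 14]
r5 m[φ2→P] = [76560, 70176, 71232]
r5 m[φ3→S] = [9, 7, 3]
r5 m[φ4→E] = [3, 6, 8]
r5 m[φ5→S] = [8, 8, 6]
r5 m[φ6→S] = [4, 1, 4]
r5 m[φ7→K] = [4, 5, 2]
r5 m[S→φ0] = [288, 56, 72]
r5 m[S→φ3] = [28480, 4880, 24000]
r5 m[S→φ5] = [32040, 4270, 12000]
r5 m[S→φ6] = [64080, 34160, 18000]
r5 m[E→φ1] = [48, 102, 112]
r5 m[E→φ2] = [2544, 4656, 7008]
r5 m[E→φ4] = [13568, 13192, 12264]
r5 m[K→φ0] = [6672, 8740, 952]
r5 m[K→φ1] = [10048, 7760, 2816]
r5 m[K→φ7] = [4190016, 2712896, 670208]
r5 m[P→φ2] = [1, 1, 1]
r6 m[φ0→S] = [77848, 52744, 87376]
r6 m[φ0→K] = [2512, 1552, 1408]
r6 m[φ1→E] = [122000, 112480, 128000]
r6 m[φ1→K] = [1668, 1748, 476]
r6 m[φ2→E] = [16, 17, 14]
r6 m[φ2→P] = [76560, 70176, 71232]
r6 m[φ3→S] = [9, 7, 3]
r6 m[φ4→E] = [3, 6, 8]
r6 m[φ5→S] = [8, 8, 6]
r6 m[φ6→S] = [4, 1, 4]
r6 m[φ7→K] = [4, 5, 2]
r6 m[S→φ0] = [288, 56, 72]
r6 m[S→φ3] = [2491136, 421952, 2097024]
r6 m[S→φ5] = [2802528, 369208, 1048512]
r6 m[S→φ6] = [5605056, 2953664, 1572768]
r6 m[E→φ1] = [48, 102, 112]
r6 m[E→φ2] = [366000, 674880, 1024000]
r6 m[E→φ4] = [1952000, 1912160, 1792000]
r6 m[K→φ0] = [6672, 8740, 952]
r6 m[K→φ1] = [10048, 7760, 2816]
r6 m[K→φ7] = [4190016, 2712896, 670208]
r6 m[P→φ2] = [1, 1, 1]
r7 m[φ0→S] = [77848, 52744, 87376]
r7 m[φ0→K] = [2512, 1552, 1408]
r7 m[φ1→E] = [122000, 112480, 128000]
r7 m[φ1→K] = [1668, 1748, 476]
r7 m[φ2→E] = [16, 17, 14]
r7 m[φ2→P] = [11113520, 10210160, 10341280]
r7 m[φ3→S] = [9, 7, 3]
r7 m[φ4→E] = [3, 6, 8]
r7 m[φ5→S] = [8, 8, 6]
r7 m[φ6→S] = [4, 1, 4]
r7 m[φ7→K] = [4, 5, 2]
r7 m[S→φ0] = [288, 56, 72]
r7 m[S→φ3] = [2491136, 421952, 2097024]
r7 m[S→φ5] = [2802528, 369208, 1048512]
r7 m[S→φ6] = [5605056, 2953664, 1572768]
r7 m[E→φ1] = [48, 102, 112]
r7 m[E→φ2] = [366000, 674880, 1024000]
r7 m[E→φ4] = [1952000, 1912160, 1792000]
r7 m[K→φ0] = [6672, 8740, 952]
r7 m[K→φ1] = [10048, 7760, 2816]
r7 m[K→φ7] = [4190016, 2712896, 670208]
r7 m[P→φ2] = [1, 1, 1]
r8 m[φ0→S] = [77848, 52744, 87376]
r8 m[φ0→K] = [2512, 1552, 1408]
r8 m[φ1→E] = [122000, 112480, 128000]
r8 m[φ1→K] = [1668, 1748, 476]
r8 m[φ2→E] = [16, 17, 14]
r8 m[φ2→P] = [11113520, 10210160, 10341280]
r8 m[φ3→S] = [9, 7, 3]
r8 m[φ4→E] = [3, 6, 8]
r8 m[φ5→S] = [8, 8, 6]
r8 m[φ6→S] = [4, 1, 4]
r8 m[φ7→K] = [4, 5, 2]
r8 m[S→φ0] = [288, 56, 72]
r8 m[S→φ3] = [2491136, 421952, 2097024]
r8 m[S→φ5] = [2802528, 369208, 1048512]
r8 m[S→φ6] = [5605056, 2953664, 1572768]
r8 m[E→φ1] = [48, 102, 112]
r8 m[E→φ2] = [366000, 674880, 1024000]
r8 m[E→φ4] = [1952000, 1912160, 1792000]
r8 m[K→φ0] = [6672, 8740, 952]
r8 m[K→φ1] = [10048, 7760, 2816]
r8 m[K→φ7] = [4190016, 2712896, 670208]
r8 m[P→φ2] = [1, 1, 1]
fixed point reached at round 8
b[K] = ⊗ incoming = [16760064, 13564480, 1340416]

b[K] = [16760064, 13564480, 1340416]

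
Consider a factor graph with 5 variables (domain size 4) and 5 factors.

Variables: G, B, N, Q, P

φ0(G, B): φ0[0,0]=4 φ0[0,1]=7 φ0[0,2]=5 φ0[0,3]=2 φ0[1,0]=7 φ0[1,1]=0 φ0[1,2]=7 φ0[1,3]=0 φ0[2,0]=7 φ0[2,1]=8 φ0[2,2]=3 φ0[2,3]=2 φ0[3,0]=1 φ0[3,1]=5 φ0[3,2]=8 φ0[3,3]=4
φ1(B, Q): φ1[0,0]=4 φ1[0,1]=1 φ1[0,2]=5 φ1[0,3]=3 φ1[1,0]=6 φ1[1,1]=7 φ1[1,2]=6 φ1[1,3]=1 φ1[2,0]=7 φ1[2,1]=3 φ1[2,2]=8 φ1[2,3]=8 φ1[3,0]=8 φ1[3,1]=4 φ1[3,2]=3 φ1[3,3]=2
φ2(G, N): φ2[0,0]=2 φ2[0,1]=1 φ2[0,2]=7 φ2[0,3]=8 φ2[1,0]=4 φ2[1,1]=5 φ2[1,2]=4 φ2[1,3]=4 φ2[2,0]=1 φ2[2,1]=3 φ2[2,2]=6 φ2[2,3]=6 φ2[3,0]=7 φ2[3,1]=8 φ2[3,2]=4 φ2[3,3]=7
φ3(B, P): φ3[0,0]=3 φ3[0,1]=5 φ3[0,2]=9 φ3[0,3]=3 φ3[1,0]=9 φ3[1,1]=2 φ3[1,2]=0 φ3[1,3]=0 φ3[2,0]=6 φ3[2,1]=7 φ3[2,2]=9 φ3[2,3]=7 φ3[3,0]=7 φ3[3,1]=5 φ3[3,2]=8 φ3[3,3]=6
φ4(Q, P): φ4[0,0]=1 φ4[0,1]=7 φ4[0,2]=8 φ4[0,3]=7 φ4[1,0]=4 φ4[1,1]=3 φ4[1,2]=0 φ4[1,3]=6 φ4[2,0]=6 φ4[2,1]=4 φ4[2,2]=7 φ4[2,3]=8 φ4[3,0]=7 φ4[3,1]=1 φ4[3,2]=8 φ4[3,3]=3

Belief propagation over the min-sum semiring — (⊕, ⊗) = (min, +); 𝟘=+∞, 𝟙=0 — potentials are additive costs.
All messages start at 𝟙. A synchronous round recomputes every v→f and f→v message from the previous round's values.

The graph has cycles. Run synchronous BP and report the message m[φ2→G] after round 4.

message @ round 4 = [1, 4, 1, 4]

init: all messages = 𝟙 over 4 values
r1 m[φ0→G] = [2, 0, 2, 1]
r1 m[φ0→B] = [1, 0, 3, 0]
r1 m[φ1→B] = [1, 1, 3, 2]
r1 m[φ1→Q] = [4, 1, 3, 1]
r1 m[φ2→G] = [1, 4, 1, 4]
r1 m[φ2→N] = [1, 1, 4, 4]
r1 m[φ3→B] = [3, 0, 6, 5]
r1 m[φ3→P] = [3, 2, 0, 0]
r1 m[φ4→Q] = [1, 0, 4, 1]
r1 m[φ4→P] = [1, 1, 0, 3]
r1 m[G→φ0] = [0, 0, 0, 0]
r1 m[G→φ2] = [0, 0, 0, 0]
r1 m[B→φ0] = [0, 0, 0, 0]
r1 m[B→φ1] = [0, 0, 0, 0]
r1 m[B→φ3] = [0, 0, 0, 0]
r1 m[N→φ2] = [0, 0, 0, 0]
r1 m[Q→φ1] = [0, 0, 0, 0]
r1 m[Q→φ4] = [0, 0, 0, 0]
r1 m[P→φ3] = [0, 0, 0, 0]
r1 m[P→φ4] = [0, 0, 0, 0]
r2 m[φ0→G] = [2, 0, 2, 1]
r2 m[φ0→B] = [1, 0, 3, 0]
r2 m[φ1→B] = [1, 1, 3, 2]
r2 m[φ1→Q] = [4, 1, 3, 1]
r2 m[φ2→G] = [1, 4, 1, 4]
r2 m[φ2→N] = [1, 1, 4, 4]
r2 m[φ3→B] = [3, 0, 6, 5]
r2 m[φ3→P] = [3, 2, 0, 0]
r2 m[φ4→Q] = [1, 0, 4, 1]
r2 m[φ4→P] = [1, 1, 0, 3]
r2 m[G→φ0] = [1, 4, 1, 4]
r2 m[G→φ2] = [2, 0, 2, 1]
r2 m[B→φ0] = [4, 1, 9, 7]
r2 m[B→φ1] = [4, 0, 9, 5]
r2 m[B→φ3] = [2, 1, 6, 2]
r2 m[N→φ2] = [0, 0, 0, 0]
r2 m[Q→φ1] = [1, 0, 4, 1]
r2 m[Q→φ4] = [4, 1, 3, 1]
r2 m[P→φ3] = [1, 1, 0, 3]
r2 m[P→φ4] = [3, 2, 0, 0]
r3 m[φ0→G] = [8, 1, 9, 5]
r3 m[φ0→B] = [5, 4, 4, 3]
r3 m[φ1→B] = [1, 2, 3, 3]
r3 m[φ1→Q] = [6, 5, 6, 1]
r3 m[φ2→G] = [1, 4, 1, 4]
r3 m[φ2→N] = [3, 3, 4, 4]
r3 m[φ3→B] = [4, 0, 7, 6]
r3 m[φ3→P] = [5, 3, 1, 1]
r3 m[φ4→Q] = [4, 0, 6, 3]
r3 m[φ4→P] = [5, 2, 1, 4]
r3 m[G→φ0] = [1, 4, 1, 4]
r3 m[G→φ2] = [2, 0, 2, 1]
r3 m[B→φ0] = [4, 1, 9, 7]
r3 m[B→φ1] = [4, 0, 9, 5]
r3 m[B→φ3] = [2, 1, 6, 2]
r3 m[N→φ2] = [0, 0, 0, 0]
r3 m[Q→φ1] = [1, 0, 4, 1]
r3 m[Q→φ4] = [4, 1, 3, 1]
r3 m[P→φ3] = [1, 1, 0, 3]
r3 m[P→φ4] = [3, 2, 0, 0]
r4 m[φ0→G] = [8, 1, 9, 5]
r4 m[φ0→B] = [5, 4, 4, 3]
r4 m[φ1→B] = [1, 2, 3, 3]
r4 m[φ1→Q] = [6, 5, 6, 1]
r4 m[φ2→G] = [1, 4, 1, 4]
r4 m[φ2→N] = [3, 3, 4, 4]
r4 m[φ3→B] = [4, 0, 7, 6]
r4 m[φ3→P] = [5, 3, 1, 1]
r4 m[φ4→Q] = [4, 0, 6, 3]
r4 m[φ4→P] = [5, 2, 1, 4]
r4 m[G→φ0] = [1, 4, 1, 4]
r4 m[G→φ2] = [8, 1, 9, 5]
r4 m[B→φ0] = [5, 2, 10, 9]
r4 m[B→φ1] = [9, 4, 11, 9]
r4 m[B→φ3] = [6, 6, 7, 6]
r4 m[N→φ2] = [0, 0, 0, 0]
r4 m[Q→φ1] = [4, 0, 6, 3]
r4 m[Q→φ4] = [6, 5, 6, 1]
r4 m[P→φ3] = [5, 2, 1, 4]
r4 m[P→φ4] = [5, 3, 1, 1]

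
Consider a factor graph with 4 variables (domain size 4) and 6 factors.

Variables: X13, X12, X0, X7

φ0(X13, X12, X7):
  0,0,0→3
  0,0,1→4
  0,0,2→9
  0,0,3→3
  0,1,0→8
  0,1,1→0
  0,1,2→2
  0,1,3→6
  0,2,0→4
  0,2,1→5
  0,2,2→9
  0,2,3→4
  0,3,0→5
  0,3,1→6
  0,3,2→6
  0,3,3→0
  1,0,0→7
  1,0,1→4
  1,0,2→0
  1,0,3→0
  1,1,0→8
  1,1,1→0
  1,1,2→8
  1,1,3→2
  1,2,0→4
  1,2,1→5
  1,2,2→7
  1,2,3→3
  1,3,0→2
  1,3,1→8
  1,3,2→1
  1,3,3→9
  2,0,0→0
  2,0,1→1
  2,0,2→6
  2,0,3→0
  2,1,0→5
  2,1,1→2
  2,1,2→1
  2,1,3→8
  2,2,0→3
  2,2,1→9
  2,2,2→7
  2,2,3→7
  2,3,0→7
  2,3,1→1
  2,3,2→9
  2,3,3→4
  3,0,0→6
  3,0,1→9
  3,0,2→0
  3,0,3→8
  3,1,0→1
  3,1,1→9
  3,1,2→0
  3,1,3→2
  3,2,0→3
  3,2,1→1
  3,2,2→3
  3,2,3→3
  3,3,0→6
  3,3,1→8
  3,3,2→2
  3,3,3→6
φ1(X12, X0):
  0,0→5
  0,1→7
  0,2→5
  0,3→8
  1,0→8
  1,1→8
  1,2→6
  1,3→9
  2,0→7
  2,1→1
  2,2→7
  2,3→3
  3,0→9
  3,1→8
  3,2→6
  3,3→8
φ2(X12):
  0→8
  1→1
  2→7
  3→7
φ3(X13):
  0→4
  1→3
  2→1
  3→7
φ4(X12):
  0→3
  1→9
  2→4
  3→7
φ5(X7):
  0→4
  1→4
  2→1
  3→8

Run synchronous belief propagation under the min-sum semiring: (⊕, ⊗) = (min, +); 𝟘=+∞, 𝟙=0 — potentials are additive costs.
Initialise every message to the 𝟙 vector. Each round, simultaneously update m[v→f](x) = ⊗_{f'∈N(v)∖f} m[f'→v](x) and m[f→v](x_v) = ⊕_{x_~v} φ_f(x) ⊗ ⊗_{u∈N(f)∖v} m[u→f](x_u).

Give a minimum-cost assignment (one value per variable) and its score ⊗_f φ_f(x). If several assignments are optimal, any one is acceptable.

assignment: (X13=2, X12=1, X0=2, X7=2); score = 19

init: all messages = 𝟙 over 4 values
r1 m[φ0→X13] = [0, 0, 0, 0]
r1 m[φ0→X12] = [0, 0, 1, 0]
r1 m[φ0→X7] = [0, 0, 0, 0]
r1 m[φ1→X12] = [5, 6, 1, 6]
r1 m[φ1→X0] = [5, 1, 5, 3]
r1 m[φ2→X12] = [8, 1, 7, 7]
r1 m[φ3→X13] = [4, 3, 1, 7]
r1 m[φ4→X12] = [3, 9, 4, 7]
r1 m[φ5→X7] = [4, 4, 1, 8]
r1 m[X13→φ0] = [0, 0, 0, 0]
r1 m[X13→φ3] = [0, 0, 0, 0]
r1 m[X12→φ0] = [0, 0, 0, 0]
r1 m[X12→φ1] = [0, 0, 0, 0]
r1 m[X12→φ2] = [0, 0, 0, 0]
r1 m[X12→φ4] = [0, 0, 0, 0]
r1 m[X0→φ1] = [0, 0, 0, 0]
r1 m[X7→φ0] = [0, 0, 0, 0]
r1 m[X7→φ5] = [0, 0, 0, 0]
r2 m[φ0→X13] = [0, 0, 0, 0]
r2 m[φ0→X12] = [0, 0, 1, 0]
r2 m[φ0→X7] = [0, 0, 0, 0]
r2 m[φ1→X12] = [5, 6, 1, 6]
r2 m[φ1→X0] = [5, 1, 5, 3]
r2 m[φ2→X12] = [8, 1, 7, 7]
r2 m[φ3→X13] = [4, 3, 1, 7]
r2 m[φ4→X12] = [3, 9, 4, 7]
r2 m[φ5→X7] = [4, 4, 1, 8]
r2 m[X13→φ0] = [4, 3, 1, 7]
r2 m[X13→φ3] = [0, 0, 0, 0]
r2 m[X12→φ0] = [16, 16, 12, 20]
r2 m[X12→φ1] = [11, 10, 12, 14]
r2 m[X12→φ2] = [8, 15, 6, 13]
r2 m[X12→φ4] = [13, 7, 9, 13]
r2 m[X0→φ1] = [0, 0, 0, 0]
r2 m[X7→φ0] = [4, 4, 1, 8]
r2 m[X7→φ5] = [0, 0, 0, 0]
r3 m[φ0→X13] = [19, 17, 18, 16]
r3 m[φ0→X12] = [4, 3, 8, 5]
r3 m[φ0→X7] = [16, 18, 18, 17]
r3 m[φ1→X12] = [5, 6, 1, 6]
r3 m[φ1→X0] = [16, 13, 16, 15]
r3 m[φ2→X12] = [8, 1, 7, 7]
r3 m[φ3→X13] = [4, 3, 1, 7]
r3 m[φ4→X12] = [3, 9, 4, 7]
r3 m[φ5→X7] = [4, 4, 1, 8]
r3 m[X13→φ0] = [4, 3, 1, 7]
r3 m[X13→φ3] = [0, 0, 0, 0]
r3 m[X12→φ0] = [16, 16, 12, 20]
r3 m[X12→φ1] = [11, 10, 12, 14]
r3 m[X12→φ2] = [8, 15, 6, 13]
r3 m[X12→φ4] = [13, 7, 9, 13]
r3 m[X0→φ1] = [0, 0, 0, 0]
r3 m[X7→φ0] = [4, 4, 1, 8]
r3 m[X7→φ5] = [0, 0, 0, 0]
r4 m[φ0→X13] = [19, 17, 18, 16]
r4 m[φ0→X12] = [4, 3, 8, 5]
r4 m[φ0→X7] = [16, 18, 18, 17]
r4 m[φ1→X12] = [5, 6, 1, 6]
r4 m[φ1→X0] = [16, 13, 16, 15]
r4 m[φ2→X12] = [8, 1, 7, 7]
r4 m[φ3→X13] = [4, 3, 1, 7]
r4 m[φ4→X12] = [3, 9, 4, 7]
r4 m[φ5→X7] = [4, 4, 1, 8]
r4 m[X13→φ0] = [4, 3, 1, 7]
r4 m[X13→φ3] = [19, 17, 18, 16]
r4 m[X12→φ0] = [16, 16, 12, 20]
r4 m[X12→φ1] = [15, 13, 19, 19]
r4 m[X12→φ2] = [12, 18, 13, 18]
r4 m[X12→φ4] = [17, 10, 16, 18]
r4 m[X0→φ1] = [0, 0, 0, 0]
r4 m[X7→φ0] = [4, 4, 1, 8]
r4 m[X7→φ5] = [16, 18, 18, 17]
r5 m[φ0→X13] = [19, 17, 18, 16]
r5 m[φ0→X12] = [4, 3, 8, 5]
r5 m[φ0→X7] = [16, 18, 18, 17]
r5 m[φ1→X12] = [5, 6, 1, 6]
r5 m[φ1→X0] = [20, 20, 19, 22]
r5 m[φ2→X12] = [8, 1, 7, 7]
r5 m[φ3→X13] = [4, 3, 1, 7]
r5 m[φ4→X12] = [3, 9, 4, 7]
r5 m[φ5→X7] = [4, 4, 1, 8]
r5 m[X13→φ0] = [4, 3, 1, 7]
r5 m[X13→φ3] = [19, 17, 18, 16]
r5 m[X12→φ0] = [16, 16, 12, 20]
r5 m[X12→φ1] = [15, 13, 19, 19]
r5 m[X12→φ2] = [12, 18, 13, 18]
r5 m[X12→φ4] = [17, 10, 16, 18]
r5 m[X0→φ1] = [0, 0, 0, 0]
r5 m[X7→φ0] = [4, 4, 1, 8]
r5 m[X7→φ5] = [16, 18, 18, 17]
r6 m[φ0→X13] = [19, 17, 18, 16]
r6 m[φ0→X12] = [4, 3, 8, 5]
r6 m[φ0→X7] = [16, 18, 18, 17]
r6 m[φ1→X12] = [5, 6, 1, 6]
r6 m[φ1→X0] = [20, 20, 19, 22]
r6 m[φ2→X12] = [8, 1, 7, 7]
r6 m[φ3→X13] = [4, 3, 1, 7]
r6 m[φ4→X12] = [3, 9, 4, 7]
r6 m[φ5→X7] = [4, 4, 1, 8]
r6 m[X13→φ0] = [4, 3, 1, 7]
r6 m[X13→φ3] = [19, 17, 18, 16]
r6 m[X12→φ0] = [16, 16, 12, 20]
r6 m[X12→φ1] = [15, 13, 19, 19]
r6 m[X12→φ2] = [12, 18, 13, 18]
r6 m[X12→φ4] = [17, 10, 16, 18]
r6 m[X0→φ1] = [0, 0, 0, 0]
r6 m[X7→φ0] = [4, 4, 1, 8]
r6 m[X7→φ5] = [16, 18, 18, 17]
fixed point reached at round 6
traceback from X13: (X13=2, X12=1, X0=2, X7=2), score=19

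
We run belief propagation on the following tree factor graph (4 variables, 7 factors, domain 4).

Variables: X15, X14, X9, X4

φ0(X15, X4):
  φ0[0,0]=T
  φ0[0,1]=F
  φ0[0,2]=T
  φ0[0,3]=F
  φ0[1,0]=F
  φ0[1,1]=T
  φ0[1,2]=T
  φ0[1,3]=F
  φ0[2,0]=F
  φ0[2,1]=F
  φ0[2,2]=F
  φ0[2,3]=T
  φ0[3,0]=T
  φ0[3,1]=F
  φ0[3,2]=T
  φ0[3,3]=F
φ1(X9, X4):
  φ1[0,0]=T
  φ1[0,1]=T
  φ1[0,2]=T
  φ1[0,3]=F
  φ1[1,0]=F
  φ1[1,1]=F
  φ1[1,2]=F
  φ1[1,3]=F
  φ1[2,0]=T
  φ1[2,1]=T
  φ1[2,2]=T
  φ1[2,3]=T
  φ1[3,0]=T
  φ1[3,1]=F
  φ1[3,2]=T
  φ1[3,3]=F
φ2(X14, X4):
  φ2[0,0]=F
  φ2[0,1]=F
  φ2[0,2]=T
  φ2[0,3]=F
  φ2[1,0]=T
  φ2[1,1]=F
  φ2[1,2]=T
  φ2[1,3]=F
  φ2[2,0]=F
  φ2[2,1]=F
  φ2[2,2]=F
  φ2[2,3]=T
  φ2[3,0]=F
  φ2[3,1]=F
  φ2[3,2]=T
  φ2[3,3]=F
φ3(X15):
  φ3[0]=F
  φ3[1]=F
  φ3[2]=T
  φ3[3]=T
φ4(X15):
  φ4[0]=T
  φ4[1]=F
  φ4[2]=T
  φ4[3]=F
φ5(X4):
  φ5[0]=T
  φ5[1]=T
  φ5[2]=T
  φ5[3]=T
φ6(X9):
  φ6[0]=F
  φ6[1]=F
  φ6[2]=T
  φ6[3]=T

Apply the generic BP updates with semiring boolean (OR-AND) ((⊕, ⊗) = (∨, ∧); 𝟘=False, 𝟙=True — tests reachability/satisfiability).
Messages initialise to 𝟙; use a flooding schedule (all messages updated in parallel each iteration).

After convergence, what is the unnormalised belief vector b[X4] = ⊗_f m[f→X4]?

init: all messages = 𝟙 over 4 values
r1 m[φ0→X15] = [T, T, T, T]
r1 m[φ0→X4] = [T, T, T, T]
r1 m[φ1→X9] = [T, F, T, T]
r1 m[φ1→X4] = [T, T, T, T]
r1 m[φ2→X14] = [T, T, T, T]
r1 m[φ2→X4] = [T, F, T, T]
r1 m[φ3→X15] = [F, F, T, T]
r1 m[φ4→X15] = [T, F, T, F]
r1 m[φ5→X4] = [T, T, T, T]
r1 m[φ6→X9] = [F, F, T, T]
r1 m[X15→φ0] = [T, T, T, T]
r1 m[X15→φ3] = [T, T, T, T]
r1 m[X15→φ4] = [T, T, T, T]
r1 m[X14→φ2] = [T, T, T, T]
r1 m[X9→φ1] = [T, T, T, T]
r1 m[X9→φ6] = [T, T, T, T]
r1 m[X4→φ0] = [T, T, T, T]
r1 m[X4→φ1] = [T, T, T, T]
r1 m[X4→φ2] = [T, T, T, T]
r1 m[X4→φ5] = [T, T, T, T]
r2 m[φ0→X15] = [T, T, T, T]
r2 m[φ0→X4] = [T, T, T, T]
r2 m[φ1→X9] = [T, F, T, T]
r2 m[φ1→X4] = [T, T, T, T]
r2 m[φ2→X14] = [T, T, T, T]
r2 m[φ2→X4] = [T, F, T, T]
r2 m[φ3→X15] = [F, F, T, T]
r2 m[φ4→X15] = [T, F, T, F]
r2 m[φ5→X4] = [T, T, T, T]
r2 m[φ6→X9] = [F, F, T, T]
r2 m[X15→φ0] = [F, F, T, F]
r2 m[X15→φ3] = [T, F, T, F]
r2 m[X15→φ4] = [F, F, T, T]
r2 m[X14→φ2] = [T, T, T, T]
r2 m[X9→φ1] = [F, F, T, T]
r2 m[X9→φ6] = [T, F, T, T]
r2 m[X4→φ0] = [T, F, T, T]
r2 m[X4→φ1] = [T, F, T, T]
r2 m[X4→φ2] = [T, T, T, T]
r2 m[X4→φ5] = [T, F, T, T]
r3 m[φ0→X15] = [T, T, T, T]
r3 m[φ0→X4] = [F, F, F, T]
r3 m[φ1→X9] = [T, F, T, T]
r3 m[φ1→X4] = [T, T, T, T]
r3 m[φ2→X14] = [T, T, T, T]
r3 m[φ2→X4] = [T, F, T, T]
r3 m[φ3→X15] = [F, F, T, T]
r3 m[φ4→X15] = [T, F, T, F]
r3 m[φ5→X4] = [T, T, T, T]
r3 m[φ6→X9] = [F, F, T, T]
r3 m[X15→φ0] = [F, F, T, F]
r3 m[X15→φ3] = [T, F, T, F]
r3 m[X15→φ4] = [F, F, T, T]
r3 m[X14→φ2] = [T, T, T, T]
r3 m[X9→φ1] = [F, F, T, T]
r3 m[X9→φ6] = [T, F, T, T]
r3 m[X4→φ0] = [T, F, T, T]
r3 m[X4→φ1] = [T, F, T, T]
r3 m[X4→φ2] = [T, T, T, T]
r3 m[X4→φ5] = [T, F, T, T]
r4 m[φ0→X15] = [T, T, T, T]
r4 m[φ0→X4] = [F, F, F, T]
r4 m[φ1→X9] = [T, F, T, T]
r4 m[φ1→X4] = [T, T, T, T]
r4 m[φ2→X14] = [T, T, T, T]
r4 m[φ2→X4] = [T, F, T, T]
r4 m[φ3→X15] = [F, F, T, T]
r4 m[φ4→X15] = [T, F, T, F]
r4 m[φ5→X4] = [T, T, T, T]
r4 m[φ6→X9] = [F, F, T, T]
r4 m[X15→φ0] = [F, F, T, F]
r4 m[X15→φ3] = [T, F, T, F]
r4 m[X15→φ4] = [F, F, T, T]
r4 m[X14→φ2] = [T, T, T, T]
r4 m[X9→φ1] = [F, F, T, T]
r4 m[X9→φ6] = [T, F, T, T]
r4 m[X4→φ0] = [T, F, T, T]
r4 m[X4→φ1] = [F, F, F, T]
r4 m[X4→φ2] = [F, F, F, T]
r4 m[X4→φ5] = [F, F, F, T]
r5 m[φ0→X15] = [T, T, T, T]
r5 m[φ0→X4] = [F, F, F, T]
r5 m[φ1→X9] = [F, F, T, F]
r5 m[φ1→X4] = [T, T, T, T]
r5 m[φ2→X14] = [F, F, T, F]
r5 m[φ2→X4] = [T, F, T, T]
r5 m[φ3→X15] = [F, F, T, T]
r5 m[φ4→X15] = [T, F, T, F]
r5 m[φ5→X4] = [T, T, T, T]
r5 m[φ6→X9] = [F, F, T, T]
r5 m[X15→φ0] = [F, F, T, F]
r5 m[X15→φ3] = [T, F, T, F]
r5 m[X15→φ4] = [F, F, T, T]
r5 m[X14→φ2] = [T, T, T, T]
r5 m[X9→φ1] = [F, F, T, T]
r5 m[X9→φ6] = [T, F, T, T]
r5 m[X4→φ0] = [T, F, T, T]
r5 m[X4→φ1] = [F, F, F, T]
r5 m[X4→φ2] = [F, F, F, T]
r5 m[X4→φ5] = [F, F, F, T]
r6 m[φ0→X15] = [T, T, T, T]
r6 m[φ0→X4] = [F, F, F, T]
r6 m[φ1→X9] = [F, F, T, F]
r6 m[φ1→X4] = [T, T, T, T]
r6 m[φ2→X14] = [F, F, T, F]
r6 m[φ2→X4] = [T, F, T, T]
r6 m[φ3→X15] = [F, F, T, T]
r6 m[φ4→X15] = [T, F, T, F]
r6 m[φ5→X4] = [T, T, T, T]
r6 m[φ6→X9] = [F, F, T, T]
r6 m[X15→φ0] = [F, F, T, F]
r6 m[X15→φ3] = [T, F, T, F]
r6 m[X15→φ4] = [F, F, T, T]
r6 m[X14→φ2] = [T, T, T, T]
r6 m[X9→φ1] = [F, F, T, T]
r6 m[X9→φ6] = [F, F, T, F]
r6 m[X4→φ0] = [T, F, T, T]
r6 m[X4→φ1] = [F, F, F, T]
r6 m[X4→φ2] = [F, F, F, T]
r6 m[X4→φ5] = [F, F, F, T]
r7 m[φ0→X15] = [T, T, T, T]
r7 m[φ0→X4] = [F, F, F, T]
r7 m[φ1→X9] = [F, F, T, F]
r7 m[φ1→X4] = [T, T, T, T]
r7 m[φ2→X14] = [F, F, T, F]
r7 m[φ2→X4] = [T, F, T, T]
r7 m[φ3→X15] = [F, F, T, T]
r7 m[φ4→X15] = [T, F, T, F]
r7 m[φ5→X4] = [T, T, T, T]
r7 m[φ6→X9] = [F, F, T, T]
r7 m[X15→φ0] = [F, F, T, F]
r7 m[X15→φ3] = [T, F, T, F]
r7 m[X15→φ4] = [F, F, T, T]
r7 m[X14→φ2] = [T, T, T, T]
r7 m[X9→φ1] = [F, F, T, T]
r7 m[X9→φ6] = [F, F, T, F]
r7 m[X4→φ0] = [T, F, T, T]
r7 m[X4→φ1] = [F, F, F, T]
r7 m[X4→φ2] = [F, F, F, T]
r7 m[X4→φ5] = [F, F, F, T]
fixed point reached at round 7
b[X4] = ⊗ incoming = [F, F, F, T]

b[X4] = [F, F, F, T]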